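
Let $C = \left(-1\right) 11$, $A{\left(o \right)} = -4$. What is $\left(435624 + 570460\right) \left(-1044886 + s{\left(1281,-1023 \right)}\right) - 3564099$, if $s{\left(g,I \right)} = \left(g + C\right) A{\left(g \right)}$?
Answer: $-1056357557243$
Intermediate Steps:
$C = -11$
$s{\left(g,I \right)} = 44 - 4 g$ ($s{\left(g,I \right)} = \left(g - 11\right) \left(-4\right) = \left(-11 + g\right) \left(-4\right) = 44 - 4 g$)
$\left(435624 + 570460\right) \left(-1044886 + s{\left(1281,-1023 \right)}\right) - 3564099 = \left(435624 + 570460\right) \left(-1044886 + \left(44 - 5124\right)\right) - 3564099 = 1006084 \left(-1044886 + \left(44 - 5124\right)\right) - 3564099 = 1006084 \left(-1044886 - 5080\right) - 3564099 = 1006084 \left(-1049966\right) - 3564099 = -1056353993144 - 3564099 = -1056357557243$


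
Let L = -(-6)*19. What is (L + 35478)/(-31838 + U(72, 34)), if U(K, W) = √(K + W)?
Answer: -188863016/168943023 - 5932*√106/168943023 ≈ -1.1183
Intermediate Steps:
L = 114 (L = -1*(-114) = 114)
(L + 35478)/(-31838 + U(72, 34)) = (114 + 35478)/(-31838 + √(72 + 34)) = 35592/(-31838 + √106)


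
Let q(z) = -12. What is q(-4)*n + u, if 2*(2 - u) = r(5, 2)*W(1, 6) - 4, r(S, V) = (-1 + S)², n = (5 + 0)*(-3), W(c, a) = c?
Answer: 176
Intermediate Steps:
n = -15 (n = 5*(-3) = -15)
u = -4 (u = 2 - ((-1 + 5)²*1 - 4)/2 = 2 - (4²*1 - 4)/2 = 2 - (16*1 - 4)/2 = 2 - (16 - 4)/2 = 2 - ½*12 = 2 - 6 = -4)
q(-4)*n + u = -12*(-15) - 4 = 180 - 4 = 176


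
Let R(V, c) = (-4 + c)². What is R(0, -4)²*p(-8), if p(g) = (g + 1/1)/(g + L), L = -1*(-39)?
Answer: -28672/31 ≈ -924.90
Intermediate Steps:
L = 39
p(g) = (1 + g)/(39 + g) (p(g) = (g + 1/1)/(g + 39) = (g + 1)/(39 + g) = (1 + g)/(39 + g))
R(0, -4)²*p(-8) = ((-4 - 4)²)²*((1 - 8)/(39 - 8)) = ((-8)²)²*(-7/31) = 64²*((1/31)*(-7)) = 4096*(-7/31) = -28672/31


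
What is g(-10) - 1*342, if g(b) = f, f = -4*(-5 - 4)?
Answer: -306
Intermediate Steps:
f = 36 (f = -4*(-9) = 36)
g(b) = 36
g(-10) - 1*342 = 36 - 1*342 = 36 - 342 = -306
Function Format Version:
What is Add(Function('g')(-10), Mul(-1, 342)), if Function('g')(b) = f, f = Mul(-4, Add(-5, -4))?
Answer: -306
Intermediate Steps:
f = 36 (f = Mul(-4, -9) = 36)
Function('g')(b) = 36
Add(Function('g')(-10), Mul(-1, 342)) = Add(36, Mul(-1, 342)) = Add(36, -342) = -306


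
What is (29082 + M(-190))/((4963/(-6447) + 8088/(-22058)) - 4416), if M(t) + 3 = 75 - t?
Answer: -298067812896/44867987029 ≈ -6.6432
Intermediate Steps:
M(t) = 72 - t (M(t) = -3 + (75 - t) = 72 - t)
(29082 + M(-190))/((4963/(-6447) + 8088/(-22058)) - 4416) = (29082 + (72 - 1*(-190)))/((4963/(-6447) + 8088/(-22058)) - 4416) = (29082 + (72 + 190))/((4963*(-1/6447) + 8088*(-1/22058)) - 4416) = (29082 + 262)/((-709/921 - 4044/11029) - 4416) = 29344/(-11544085/10157709 - 4416) = 29344/(-44867987029/10157709) = 29344*(-10157709/44867987029) = -298067812896/44867987029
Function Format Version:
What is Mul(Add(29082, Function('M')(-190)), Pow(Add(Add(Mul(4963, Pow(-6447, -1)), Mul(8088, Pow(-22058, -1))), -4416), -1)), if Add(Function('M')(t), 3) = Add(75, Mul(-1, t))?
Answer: Rational(-298067812896, 44867987029) ≈ -6.6432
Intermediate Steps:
Function('M')(t) = Add(72, Mul(-1, t)) (Function('M')(t) = Add(-3, Add(75, Mul(-1, t))) = Add(72, Mul(-1, t)))
Mul(Add(29082, Function('M')(-190)), Pow(Add(Add(Mul(4963, Pow(-6447, -1)), Mul(8088, Pow(-22058, -1))), -4416), -1)) = Mul(Add(29082, Add(72, Mul(-1, -190))), Pow(Add(Add(Mul(4963, Pow(-6447, -1)), Mul(8088, Pow(-22058, -1))), -4416), -1)) = Mul(Add(29082, Add(72, 190)), Pow(Add(Add(Mul(4963, Rational(-1, 6447)), Mul(8088, Rational(-1, 22058))), -4416), -1)) = Mul(Add(29082, 262), Pow(Add(Add(Rational(-709, 921), Rational(-4044, 11029)), -4416), -1)) = Mul(29344, Pow(Add(Rational(-11544085, 10157709), -4416), -1)) = Mul(29344, Pow(Rational(-44867987029, 10157709), -1)) = Mul(29344, Rational(-10157709, 44867987029)) = Rational(-298067812896, 44867987029)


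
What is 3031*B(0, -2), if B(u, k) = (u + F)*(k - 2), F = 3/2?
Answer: -18186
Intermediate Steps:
F = 3/2 (F = 3*(½) = 3/2 ≈ 1.5000)
B(u, k) = (-2 + k)*(3/2 + u) (B(u, k) = (u + 3/2)*(k - 2) = (3/2 + u)*(-2 + k) = (-2 + k)*(3/2 + u))
3031*B(0, -2) = 3031*(-3 - 2*0 + (3/2)*(-2) - 2*0) = 3031*(-3 + 0 - 3 + 0) = 3031*(-6) = -18186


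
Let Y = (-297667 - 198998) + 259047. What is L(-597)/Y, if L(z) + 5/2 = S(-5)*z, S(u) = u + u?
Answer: -11935/475236 ≈ -0.025114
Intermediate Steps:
S(u) = 2*u
L(z) = -5/2 - 10*z (L(z) = -5/2 + (2*(-5))*z = -5/2 - 10*z)
Y = -237618 (Y = -496665 + 259047 = -237618)
L(-597)/Y = (-5/2 - 10*(-597))/(-237618) = (-5/2 + 5970)*(-1/237618) = (11935/2)*(-1/237618) = -11935/475236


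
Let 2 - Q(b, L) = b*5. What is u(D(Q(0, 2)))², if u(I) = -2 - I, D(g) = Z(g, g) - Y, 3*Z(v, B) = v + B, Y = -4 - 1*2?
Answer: 784/9 ≈ 87.111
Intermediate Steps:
Y = -6 (Y = -4 - 2 = -6)
Q(b, L) = 2 - 5*b (Q(b, L) = 2 - b*5 = 2 - 5*b)
Z(v, B) = B/3 + v/3 (Z(v, B) = (v + B)/3 = (B + v)/3 = B/3 + v/3)
D(g) = 6 + 2*g/3 (D(g) = (g/3 + g/3) - 1*(-6) = 2*g/3 + 6 = 6 + 2*g/3)
u(D(Q(0, 2)))² = (-2 - (6 + 2*(2 - 5*0)/3))² = (-2 - (6 + 2*(2 + 0)/3))² = (-2 - (6 + (⅔)*2))² = (-2 - (6 + 4/3))² = (-2 - 1*22/3)² = (-2 - 22/3)² = (-28/3)² = 784/9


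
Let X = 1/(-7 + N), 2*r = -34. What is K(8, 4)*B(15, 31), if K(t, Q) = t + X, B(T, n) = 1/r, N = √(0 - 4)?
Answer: -417/901 + 2*I/901 ≈ -0.46282 + 0.0022198*I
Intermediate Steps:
r = -17 (r = (½)*(-34) = -17)
N = 2*I (N = √(-4) = 2*I ≈ 2.0*I)
B(T, n) = -1/17 (B(T, n) = 1/(-17) = -1/17)
X = (-7 - 2*I)/53 (X = 1/(-7 + 2*I) = (-7 - 2*I)/53 ≈ -0.13208 - 0.037736*I)
K(t, Q) = -7/53 + t - 2*I/53 (K(t, Q) = t + (-7/53 - 2*I/53) = -7/53 + t - 2*I/53)
K(8, 4)*B(15, 31) = (-7/53 + 8 - 2*I/53)*(-1/17) = (417/53 - 2*I/53)*(-1/17) = -417/901 + 2*I/901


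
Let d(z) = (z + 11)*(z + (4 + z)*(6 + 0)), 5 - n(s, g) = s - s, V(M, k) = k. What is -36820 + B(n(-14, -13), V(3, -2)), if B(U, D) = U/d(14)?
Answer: -22460199/610 ≈ -36820.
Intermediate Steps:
n(s, g) = 5 (n(s, g) = 5 - (s - s) = 5 - 1*0 = 5 + 0 = 5)
d(z) = (11 + z)*(24 + 7*z) (d(z) = (11 + z)*(z + (4 + z)*6) = (11 + z)*(z + (24 + 6*z)) = (11 + z)*(24 + 7*z))
B(U, D) = U/3050 (B(U, D) = U/(264 + 7*14² + 101*14) = U/(264 + 7*196 + 1414) = U/(264 + 1372 + 1414) = U/3050)
-36820 + B(n(-14, -13), V(3, -2)) = -36820 + (1/3050)*5 = -36820 + 1/610 = -22460199/610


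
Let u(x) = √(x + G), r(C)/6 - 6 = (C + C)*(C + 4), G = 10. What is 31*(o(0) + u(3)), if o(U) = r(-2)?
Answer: -372 + 31*√13 ≈ -260.23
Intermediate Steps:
r(C) = 36 + 12*C*(4 + C) (r(C) = 36 + 6*((C + C)*(C + 4)) = 36 + 6*((2*C)*(4 + C)) = 36 + 6*(2*C*(4 + C)) = 36 + 12*C*(4 + C))
o(U) = -12 (o(U) = 36 + 12*(-2)² + 48*(-2) = 36 + 12*4 - 96 = 36 + 48 - 96 = -12)
u(x) = √(10 + x) (u(x) = √(x + 10) = √(10 + x))
31*(o(0) + u(3)) = 31*(-12 + √(10 + 3)) = 31*(-12 + √13) = -372 + 31*√13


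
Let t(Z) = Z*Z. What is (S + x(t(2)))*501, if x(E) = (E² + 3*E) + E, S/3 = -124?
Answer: -170340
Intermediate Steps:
S = -372 (S = 3*(-124) = -372)
t(Z) = Z²
x(E) = E² + 4*E
(S + x(t(2)))*501 = (-372 + 2²*(4 + 2²))*501 = (-372 + 4*(4 + 4))*501 = (-372 + 4*8)*501 = (-372 + 32)*501 = -340*501 = -170340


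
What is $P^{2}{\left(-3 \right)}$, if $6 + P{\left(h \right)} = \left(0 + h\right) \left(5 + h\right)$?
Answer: $144$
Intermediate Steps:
$P{\left(h \right)} = -6 + h \left(5 + h\right)$ ($P{\left(h \right)} = -6 + \left(0 + h\right) \left(5 + h\right) = -6 + h \left(5 + h\right)$)
$P^{2}{\left(-3 \right)} = \left(-6 + \left(-3\right)^{2} + 5 \left(-3\right)\right)^{2} = \left(-6 + 9 - 15\right)^{2} = \left(-12\right)^{2} = 144$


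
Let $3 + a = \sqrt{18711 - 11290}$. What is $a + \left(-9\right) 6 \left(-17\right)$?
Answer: $915 + \sqrt{7421} \approx 1001.1$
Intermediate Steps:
$a = -3 + \sqrt{7421}$ ($a = -3 + \sqrt{18711 - 11290} = -3 + \sqrt{7421} \approx 83.145$)
$a + \left(-9\right) 6 \left(-17\right) = \left(-3 + \sqrt{7421}\right) + \left(-9\right) 6 \left(-17\right) = \left(-3 + \sqrt{7421}\right) - -918 = \left(-3 + \sqrt{7421}\right) + 918 = 915 + \sqrt{7421}$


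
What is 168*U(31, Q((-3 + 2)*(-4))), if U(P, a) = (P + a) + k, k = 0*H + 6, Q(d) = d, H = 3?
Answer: 6888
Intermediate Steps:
k = 6 (k = 0*3 + 6 = 0 + 6 = 6)
U(P, a) = 6 + P + a (U(P, a) = (P + a) + 6 = 6 + P + a)
168*U(31, Q((-3 + 2)*(-4))) = 168*(6 + 31 + (-3 + 2)*(-4)) = 168*(6 + 31 - 1*(-4)) = 168*(6 + 31 + 4) = 168*41 = 6888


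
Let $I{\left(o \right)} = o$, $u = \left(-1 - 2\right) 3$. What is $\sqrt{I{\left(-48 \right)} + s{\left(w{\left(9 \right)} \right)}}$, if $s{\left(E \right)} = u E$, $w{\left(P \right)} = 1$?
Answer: $i \sqrt{57} \approx 7.5498 i$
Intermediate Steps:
$u = -9$ ($u = \left(-3\right) 3 = -9$)
$s{\left(E \right)} = - 9 E$
$\sqrt{I{\left(-48 \right)} + s{\left(w{\left(9 \right)} \right)}} = \sqrt{-48 - 9} = \sqrt{-57} = i \sqrt{57}$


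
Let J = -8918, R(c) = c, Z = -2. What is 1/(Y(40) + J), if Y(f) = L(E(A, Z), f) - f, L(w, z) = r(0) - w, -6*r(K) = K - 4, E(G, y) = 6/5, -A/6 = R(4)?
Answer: -15/134378 ≈ -0.00011163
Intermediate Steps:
A = -24 (A = -6*4 = -24)
E(G, y) = 6/5 (E(G, y) = 6*(⅕) = 6/5)
r(K) = ⅔ - K/6 (r(K) = -(K - 4)/6 = -(-4 + K)/6 = ⅔ - K/6)
L(w, z) = ⅔ - w (L(w, z) = (⅔ - ⅙*0) - w = (⅔ + 0) - w = ⅔ - w)
Y(f) = -8/15 - f (Y(f) = (⅔ - 1*6/5) - f = (⅔ - 6/5) - f = -8/15 - f)
1/(Y(40) + J) = 1/((-8/15 - 1*40) - 8918) = 1/((-8/15 - 40) - 8918) = 1/(-608/15 - 8918) = 1/(-134378/15) = -15/134378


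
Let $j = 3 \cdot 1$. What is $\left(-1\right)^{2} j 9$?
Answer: $27$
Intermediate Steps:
$j = 3$
$\left(-1\right)^{2} j 9 = \left(-1\right)^{2} \cdot 3 \cdot 9 = 1 \cdot 3 \cdot 9 = 3 \cdot 9 = 27$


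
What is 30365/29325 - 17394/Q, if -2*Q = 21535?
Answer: 13392547/5052111 ≈ 2.6509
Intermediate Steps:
Q = -21535/2 (Q = -1/2*21535 = -21535/2 ≈ -10768.)
30365/29325 - 17394/Q = 30365/29325 - 17394/(-21535/2) = 30365*(1/29325) - 17394*(-2/21535) = 6073/5865 + 34788/21535 = 13392547/5052111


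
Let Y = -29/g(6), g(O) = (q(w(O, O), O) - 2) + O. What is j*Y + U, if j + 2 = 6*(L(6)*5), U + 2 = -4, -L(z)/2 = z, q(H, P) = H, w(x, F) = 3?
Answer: 10456/7 ≈ 1493.7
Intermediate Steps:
L(z) = -2*z
g(O) = 1 + O (g(O) = (3 - 2) + O = 1 + O)
U = -6 (U = -2 - 4 = -6)
Y = -29/7 (Y = -29/(1 + 6) = -29/7 ≈ -4.1429)
j = -362 (j = -2 + 6*(-2*6*5) = -2 + 6*(-12*5) = -2 + 6*(-60) = -2 - 360 = -362)
j*Y + U = -362*(-29/7) - 6 = 10498/7 - 6 = 10456/7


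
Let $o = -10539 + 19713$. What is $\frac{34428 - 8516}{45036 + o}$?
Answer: $\frac{12956}{27105} \approx 0.47799$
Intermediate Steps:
$o = 9174$
$\frac{34428 - 8516}{45036 + o} = \frac{34428 - 8516}{45036 + 9174} = \frac{25912}{54210} = 25912 \cdot \frac{1}{54210} = \frac{12956}{27105}$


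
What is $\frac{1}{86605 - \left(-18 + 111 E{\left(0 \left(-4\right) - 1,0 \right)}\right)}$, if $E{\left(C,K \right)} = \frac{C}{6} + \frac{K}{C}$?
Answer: $\frac{2}{173283} \approx 1.1542 \cdot 10^{-5}$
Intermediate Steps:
$E{\left(C,K \right)} = \frac{C}{6} + \frac{K}{C}$ ($E{\left(C,K \right)} = C \frac{1}{6} + \frac{K}{C} = \frac{C}{6} + \frac{K}{C}$)
$\frac{1}{86605 - \left(-18 + 111 E{\left(0 \left(-4\right) - 1,0 \right)}\right)} = \frac{1}{86605 - \left(-18 + 111 \left(\frac{0 \left(-4\right) - 1}{6} + \frac{0}{0 \left(-4\right) - 1}\right)\right)} = \frac{1}{86605 - \left(-18 + 111 \left(\frac{0 - 1}{6} + \frac{0}{0 - 1}\right)\right)} = \frac{1}{86605 - \left(-18 + 111 \left(\frac{1}{6} \left(-1\right) + \frac{0}{-1}\right)\right)} = \frac{1}{86605 - \left(-18 + 111 \left(- \frac{1}{6} + 0 \left(-1\right)\right)\right)} = \frac{1}{86605 - \left(-18 + 111 \left(- \frac{1}{6} + 0\right)\right)} = \frac{1}{86605 + \left(18 - - \frac{37}{2}\right)} = \frac{1}{86605 + \left(18 + \frac{37}{2}\right)} = \frac{1}{86605 + \frac{73}{2}} = \frac{1}{\frac{173283}{2}} = \frac{2}{173283}$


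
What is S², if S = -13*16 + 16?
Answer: 36864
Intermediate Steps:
S = -192 (S = -208 + 16 = -192)
S² = (-192)² = 36864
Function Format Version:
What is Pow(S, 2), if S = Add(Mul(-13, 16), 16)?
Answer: 36864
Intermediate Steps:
S = -192 (S = Add(-208, 16) = -192)
Pow(S, 2) = Pow(-192, 2) = 36864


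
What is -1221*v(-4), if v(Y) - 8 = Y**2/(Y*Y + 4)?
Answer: -53724/5 ≈ -10745.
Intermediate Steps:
v(Y) = 8 + Y**2/(4 + Y**2) (v(Y) = 8 + Y**2/(Y*Y + 4) = 8 + Y**2/(Y**2 + 4) = 8 + Y**2/(4 + Y**2))
-1221*v(-4) = -1221*(32 + 9*(-4)**2)/(4 + (-4)**2) = -1221*(32 + 9*16)/(4 + 16) = -1221*(32 + 144)/20 = -1221*176/20 = -1221*44/5 = -53724/5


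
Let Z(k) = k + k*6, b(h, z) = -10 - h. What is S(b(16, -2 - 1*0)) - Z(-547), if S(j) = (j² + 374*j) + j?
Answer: -5245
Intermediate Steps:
S(j) = j² + 375*j
Z(k) = 7*k (Z(k) = k + 6*k = 7*k)
S(b(16, -2 - 1*0)) - Z(-547) = (-10 - 1*16)*(375 + (-10 - 1*16)) - 7*(-547) = (-10 - 16)*(375 + (-10 - 16)) - 1*(-3829) = -26*(375 - 26) + 3829 = -26*349 + 3829 = -9074 + 3829 = -5245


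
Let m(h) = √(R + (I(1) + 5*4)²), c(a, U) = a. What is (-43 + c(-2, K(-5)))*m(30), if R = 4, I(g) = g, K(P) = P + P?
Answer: -45*√445 ≈ -949.28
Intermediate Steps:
K(P) = 2*P
m(h) = √445 (m(h) = √(4 + (1 + 5*4)²) = √(4 + (1 + 20)²) = √(4 + 21²) = √(4 + 441) = √445)
(-43 + c(-2, K(-5)))*m(30) = (-43 - 2)*√445 = -45*√445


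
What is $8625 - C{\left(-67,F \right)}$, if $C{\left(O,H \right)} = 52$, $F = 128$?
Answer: $8573$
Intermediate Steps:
$8625 - C{\left(-67,F \right)} = 8625 - 52 = 8573$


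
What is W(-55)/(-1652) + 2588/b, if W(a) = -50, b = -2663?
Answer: -2071113/2199638 ≈ -0.94157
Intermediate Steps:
W(-55)/(-1652) + 2588/b = -50/(-1652) + 2588/(-2663) = -50*(-1/1652) + 2588*(-1/2663) = 25/826 - 2588/2663 = -2071113/2199638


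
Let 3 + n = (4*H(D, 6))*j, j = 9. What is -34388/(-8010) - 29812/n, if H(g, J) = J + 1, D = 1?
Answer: -38371918/332415 ≈ -115.43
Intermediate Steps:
H(g, J) = 1 + J
n = 249 (n = -3 + (4*(1 + 6))*9 = -3 + (4*7)*9 = -3 + 28*9 = -3 + 252 = 249)
-34388/(-8010) - 29812/n = -34388/(-8010) - 29812/249 = -34388*(-1/8010) - 29812*1/249 = 17194/4005 - 29812/249 = -38371918/332415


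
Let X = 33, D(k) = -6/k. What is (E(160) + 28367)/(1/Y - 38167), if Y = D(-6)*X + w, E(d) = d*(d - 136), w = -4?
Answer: -934003/1106842 ≈ -0.84385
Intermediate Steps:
E(d) = d*(-136 + d)
Y = 29 (Y = -6/(-6)*33 - 4 = -6*(-1/6)*33 - 4 = 1*33 - 4 = 33 - 4 = 29)
(E(160) + 28367)/(1/Y - 38167) = (160*(-136 + 160) + 28367)/(1/29 - 38167) = (160*24 + 28367)/(1/29 - 38167) = (3840 + 28367)/(-1106842/29) = 32207*(-29/1106842) = -934003/1106842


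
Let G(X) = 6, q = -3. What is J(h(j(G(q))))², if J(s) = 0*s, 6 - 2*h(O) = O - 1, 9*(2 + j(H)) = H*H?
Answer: 0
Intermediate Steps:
j(H) = -2 + H²/9 (j(H) = -2 + (H*H)/9 = -2 + H²/9)
h(O) = 7/2 - O/2 (h(O) = 3 - (O - 1)/2 = 3 - (-1 + O)/2 = 3 + (½ - O/2) = 7/2 - O/2)
J(s) = 0
J(h(j(G(q))))² = 0² = 0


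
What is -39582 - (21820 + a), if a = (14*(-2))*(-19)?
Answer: -61934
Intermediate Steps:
a = 532 (a = -28*(-19) = 532)
-39582 - (21820 + a) = -39582 - (21820 + 532) = -39582 - 1*22352 = -39582 - 22352 = -61934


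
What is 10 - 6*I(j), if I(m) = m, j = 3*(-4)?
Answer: 82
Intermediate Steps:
j = -12
10 - 6*I(j) = 10 - 6*(-12) = 10 + 72 = 82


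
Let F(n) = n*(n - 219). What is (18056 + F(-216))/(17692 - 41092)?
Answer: -14002/2925 ≈ -4.7870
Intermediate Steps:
F(n) = n*(-219 + n)
(18056 + F(-216))/(17692 - 41092) = (18056 - 216*(-219 - 216))/(17692 - 41092) = (18056 - 216*(-435))/(-23400) = (18056 + 93960)*(-1/23400) = 112016*(-1/23400) = -14002/2925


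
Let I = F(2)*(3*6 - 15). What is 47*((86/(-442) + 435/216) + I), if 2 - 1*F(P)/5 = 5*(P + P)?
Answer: -200562677/15912 ≈ -12604.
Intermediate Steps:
F(P) = 10 - 50*P (F(P) = 10 - 25*(P + P) = 10 - 25*2*P = 10 - 50*P)
I = -270 (I = (10 - 50*2)*(3*6 - 15) = (10 - 100)*(18 - 15) = -90*3 = -270)
47*((86/(-442) + 435/216) + I) = 47*((86/(-442) + 435/216) - 270) = 47*((86*(-1/442) + 435*(1/216)) - 270) = 47*((-43/221 + 145/72) - 270) = 47*(28949/15912 - 270) = 47*(-4267291/15912) = -200562677/15912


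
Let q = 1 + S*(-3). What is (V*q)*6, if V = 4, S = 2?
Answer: -120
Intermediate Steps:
q = -5 (q = 1 + 2*(-3) = 1 - 6 = -5)
(V*q)*6 = (4*(-5))*6 = -20*6 = -120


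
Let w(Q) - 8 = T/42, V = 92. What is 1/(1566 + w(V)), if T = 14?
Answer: 3/4723 ≈ 0.00063519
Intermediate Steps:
w(Q) = 25/3 (w(Q) = 8 + 14/42 = 8 + 14*(1/42) = 8 + ⅓ = 25/3)
1/(1566 + w(V)) = 1/(1566 + 25/3) = 1/(4723/3) = 3/4723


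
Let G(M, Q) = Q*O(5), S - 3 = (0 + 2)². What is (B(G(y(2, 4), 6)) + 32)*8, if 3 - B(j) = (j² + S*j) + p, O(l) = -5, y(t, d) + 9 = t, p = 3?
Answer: -5264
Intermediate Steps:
y(t, d) = -9 + t
S = 7 (S = 3 + (0 + 2)² = 3 + 2² = 3 + 4 = 7)
G(M, Q) = -5*Q (G(M, Q) = Q*(-5) = -5*Q)
B(j) = -j² - 7*j (B(j) = 3 - ((j² + 7*j) + 3) = 3 - (3 + j² + 7*j) = 3 + (-3 - j² - 7*j) = -j² - 7*j)
(B(G(y(2, 4), 6)) + 32)*8 = ((-5*6)*(-7 - (-5)*6) + 32)*8 = (-30*(-7 - 1*(-30)) + 32)*8 = (-30*(-7 + 30) + 32)*8 = (-30*23 + 32)*8 = (-690 + 32)*8 = -658*8 = -5264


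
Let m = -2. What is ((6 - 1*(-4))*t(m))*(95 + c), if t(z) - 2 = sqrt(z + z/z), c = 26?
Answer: 2420 + 1210*I ≈ 2420.0 + 1210.0*I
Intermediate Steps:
t(z) = 2 + sqrt(1 + z) (t(z) = 2 + sqrt(z + z/z) = 2 + sqrt(z + 1) = 2 + sqrt(1 + z))
((6 - 1*(-4))*t(m))*(95 + c) = ((6 - 1*(-4))*(2 + sqrt(1 - 2)))*(95 + 26) = ((6 + 4)*(2 + sqrt(-1)))*121 = (10*(2 + I))*121 = (20 + 10*I)*121 = 2420 + 1210*I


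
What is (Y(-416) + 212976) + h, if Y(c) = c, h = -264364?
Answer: -51804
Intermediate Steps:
(Y(-416) + 212976) + h = (-416 + 212976) - 264364 = 212560 - 264364 = -51804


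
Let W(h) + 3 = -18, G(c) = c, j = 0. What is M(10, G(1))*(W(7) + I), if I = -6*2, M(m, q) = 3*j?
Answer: 0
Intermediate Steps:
M(m, q) = 0 (M(m, q) = 3*0 = 0)
W(h) = -21 (W(h) = -3 - 18 = -21)
I = -12
M(10, G(1))*(W(7) + I) = 0*(-21 - 12) = 0*(-33) = 0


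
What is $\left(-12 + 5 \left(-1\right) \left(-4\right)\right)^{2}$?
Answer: $64$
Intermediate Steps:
$\left(-12 + 5 \left(-1\right) \left(-4\right)\right)^{2} = \left(-12 - -20\right)^{2} = \left(-12 + 20\right)^{2} = 8^{2} = 64$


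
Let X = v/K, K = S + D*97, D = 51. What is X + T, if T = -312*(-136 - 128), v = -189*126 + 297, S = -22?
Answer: 405638883/4925 ≈ 82363.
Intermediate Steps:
K = 4925 (K = -22 + 51*97 = -22 + 4947 = 4925)
v = -23517 (v = -23814 + 297 = -23517)
T = 82368 (T = -312*(-264) = 82368)
X = -23517/4925 ≈ -4.7750
X + T = -23517/4925 + 82368 = 405638883/4925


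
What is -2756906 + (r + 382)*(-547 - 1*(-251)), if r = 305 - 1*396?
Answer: -2843042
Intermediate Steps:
r = -91 (r = 305 - 396 = -91)
-2756906 + (r + 382)*(-547 - 1*(-251)) = -2756906 + (-91 + 382)*(-547 - 1*(-251)) = -2756906 + 291*(-547 + 251) = -2756906 + 291*(-296) = -2756906 - 86136 = -2843042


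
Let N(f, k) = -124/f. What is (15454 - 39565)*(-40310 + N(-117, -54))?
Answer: 12634555134/13 ≈ 9.7189e+8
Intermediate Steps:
(15454 - 39565)*(-40310 + N(-117, -54)) = (15454 - 39565)*(-40310 - 124/(-117)) = -24111*(-40310 - 124*(-1/117)) = -24111*(-40310 + 124/117) = -24111*(-4716146/117) = 12634555134/13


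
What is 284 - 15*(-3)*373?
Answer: 17069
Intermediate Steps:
284 - 15*(-3)*373 = 284 + 45*373 = 284 + 16785 = 17069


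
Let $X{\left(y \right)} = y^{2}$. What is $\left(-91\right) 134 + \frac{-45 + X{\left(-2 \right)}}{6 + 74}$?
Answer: $- \frac{975561}{80} \approx -12195.0$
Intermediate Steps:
$\left(-91\right) 134 + \frac{-45 + X{\left(-2 \right)}}{6 + 74} = \left(-91\right) 134 + \frac{-45 + \left(-2\right)^{2}}{6 + 74} = -12194 + \frac{-45 + 4}{80} = -12194 - \frac{41}{80} = - \frac{975561}{80}$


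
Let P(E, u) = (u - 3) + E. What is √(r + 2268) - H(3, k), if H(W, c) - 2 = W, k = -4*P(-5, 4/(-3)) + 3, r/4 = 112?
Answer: -5 + 2*√679 ≈ 47.115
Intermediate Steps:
r = 448 (r = 4*112 = 448)
P(E, u) = -3 + E + u (P(E, u) = (-3 + u) + E = -3 + E + u)
k = 121/3 (k = -4*(-3 - 5 + 4/(-3)) + 3 = -4*(-3 - 5 + 4*(-⅓)) + 3 = -4*(-3 - 5 - 4/3) + 3 = -4*(-28/3) + 3 = 112/3 + 3 = 121/3 ≈ 40.333)
H(W, c) = 2 + W
√(r + 2268) - H(3, k) = √(448 + 2268) - (2 + 3) = √2716 - 1*5 = 2*√679 - 5 = -5 + 2*√679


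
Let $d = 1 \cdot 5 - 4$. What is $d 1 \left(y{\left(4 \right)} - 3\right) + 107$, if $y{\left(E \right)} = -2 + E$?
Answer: $106$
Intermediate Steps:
$d = 1$ ($d = 5 - 4 = 1$)
$d 1 \left(y{\left(4 \right)} - 3\right) + 107 = 1 \cdot 1 \left(\left(-2 + 4\right) - 3\right) + 107 = 1 \cdot 1 \left(2 - 3\right) + 107 = 1 \cdot 1 \left(-1\right) + 107 = 1 \left(-1\right) + 107 = -1 + 107 = 106$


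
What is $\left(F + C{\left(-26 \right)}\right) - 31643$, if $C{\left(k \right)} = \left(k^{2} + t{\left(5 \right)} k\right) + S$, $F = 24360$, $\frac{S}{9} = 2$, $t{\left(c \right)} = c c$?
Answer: $-7239$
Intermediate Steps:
$t{\left(c \right)} = c^{2}$
$S = 18$ ($S = 9 \cdot 2 = 18$)
$C{\left(k \right)} = 18 + k^{2} + 25 k$ ($C{\left(k \right)} = \left(k^{2} + 5^{2} k\right) + 18 = \left(k^{2} + 25 k\right) + 18 = 18 + k^{2} + 25 k$)
$\left(F + C{\left(-26 \right)}\right) - 31643 = \left(24360 + \left(18 + \left(-26\right)^{2} + 25 \left(-26\right)\right)\right) - 31643 = \left(24360 + \left(18 + 676 - 650\right)\right) - 31643 = \left(24360 + 44\right) - 31643 = 24404 - 31643 = -7239$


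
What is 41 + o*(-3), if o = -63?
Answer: 230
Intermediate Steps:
41 + o*(-3) = 41 - 63*(-3) = 41 + 189 = 230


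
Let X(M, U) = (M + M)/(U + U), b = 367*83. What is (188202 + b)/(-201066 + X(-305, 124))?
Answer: -27114212/24932489 ≈ -1.0875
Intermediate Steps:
b = 30461
X(M, U) = M/U (X(M, U) = (2*M)/((2*U)) = (2*M)*(1/(2*U)) = M/U)
(188202 + b)/(-201066 + X(-305, 124)) = (188202 + 30461)/(-201066 - 305/124) = 218663/(-201066 - 305*1/124) = 218663/(-201066 - 305/124) = 218663/(-24932489/124) = 218663*(-124/24932489) = -27114212/24932489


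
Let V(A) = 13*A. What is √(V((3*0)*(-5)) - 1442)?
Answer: I*√1442 ≈ 37.974*I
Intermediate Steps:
√(V((3*0)*(-5)) - 1442) = √(13*((3*0)*(-5)) - 1442) = √(13*(0*(-5)) - 1442) = √(13*0 - 1442) = √(0 - 1442) = √(-1442) = I*√1442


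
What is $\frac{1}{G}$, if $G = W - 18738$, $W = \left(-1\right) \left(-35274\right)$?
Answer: $\frac{1}{16536} \approx 6.0474 \cdot 10^{-5}$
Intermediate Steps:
$W = 35274$
$G = 16536$ ($G = 35274 - 18738 = 16536$)
$\frac{1}{G} = \frac{1}{16536}$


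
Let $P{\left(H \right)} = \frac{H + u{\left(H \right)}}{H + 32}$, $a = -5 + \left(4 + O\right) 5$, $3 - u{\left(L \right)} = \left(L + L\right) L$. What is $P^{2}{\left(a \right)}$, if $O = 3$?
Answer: $\frac{3249}{4} \approx 812.25$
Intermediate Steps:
$u{\left(L \right)} = 3 - 2 L^{2}$ ($u{\left(L \right)} = 3 - \left(L + L\right) L = 3 - 2 L L = 3 - 2 L^{2}$)
$a = 30$ ($a = -5 + \left(4 + 3\right) 5 = -5 + 7 \cdot 5 = -5 + 35 = 30$)
$P{\left(H \right)} = \frac{3 + H - 2 H^{2}}{32 + H}$ ($P{\left(H \right)} = \frac{H - \left(-3 + 2 H^{2}\right)}{H + 32} = \frac{3 + H - 2 H^{2}}{32 + H}$)
$P^{2}{\left(a \right)} = \left(\frac{3 + 30 - 2 \cdot 30^{2}}{32 + 30}\right)^{2} = \left(\frac{3 + 30 - 1800}{62}\right)^{2} = \left(\frac{1}{62} \left(-1767\right)\right)^{2} = \left(- \frac{57}{2}\right)^{2} = \frac{3249}{4}$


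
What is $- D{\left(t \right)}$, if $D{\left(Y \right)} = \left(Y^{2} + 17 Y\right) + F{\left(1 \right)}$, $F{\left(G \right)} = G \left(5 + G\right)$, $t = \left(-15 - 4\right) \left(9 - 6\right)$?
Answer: $-2286$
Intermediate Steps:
$t = -57$ ($t = \left(-19\right) 3 = -57$)
$D{\left(Y \right)} = 6 + Y^{2} + 17 Y$ ($D{\left(Y \right)} = \left(Y^{2} + 17 Y\right) + 1 \left(5 + 1\right) = \left(Y^{2} + 17 Y\right) + 1 \cdot 6 = \left(Y^{2} + 17 Y\right) + 6 = 6 + Y^{2} + 17 Y$)
$- D{\left(t \right)} = - (6 + \left(-57\right)^{2} + 17 \left(-57\right)) = - (6 + 3249 - 969) = \left(-1\right) 2286 = -2286$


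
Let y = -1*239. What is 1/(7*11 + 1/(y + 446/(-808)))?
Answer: 96779/7451579 ≈ 0.012988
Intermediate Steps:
y = -239
1/(7*11 + 1/(y + 446/(-808))) = 1/(7*11 + 1/(-239 + 446/(-808))) = 1/(77 + 1/(-239 + 446*(-1/808))) = 1/(77 + 1/(-239 - 223/404)) = 1/(77 + 1/(-96779/404)) = 1/(77 - 404/96779) = 1/(7451579/96779) = 96779/7451579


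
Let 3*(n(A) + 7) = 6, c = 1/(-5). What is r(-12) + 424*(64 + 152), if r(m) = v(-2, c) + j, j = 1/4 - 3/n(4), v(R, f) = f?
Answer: 1831693/20 ≈ 91585.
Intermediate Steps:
c = -⅕ ≈ -0.20000
n(A) = -5 (n(A) = -7 + (⅓)*6 = -7 + 2 = -5)
j = 17/20 (j = 1/4 - 3/(-5) = 1*(¼) - 3*(-⅕) = ¼ + ⅗ = 17/20 ≈ 0.85000)
r(m) = 13/20 (r(m) = -⅕ + 17/20 = 13/20)
r(-12) + 424*(64 + 152) = 13/20 + 424*(64 + 152) = 13/20 + 424*216 = 13/20 + 91584 = 1831693/20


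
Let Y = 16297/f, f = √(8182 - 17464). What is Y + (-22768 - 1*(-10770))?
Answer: -11998 - 16297*I*√9282/9282 ≈ -11998.0 - 169.16*I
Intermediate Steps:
f = I*√9282 (f = √(-9282) = I*√9282 ≈ 96.343*I)
Y = -16297*I*√9282/9282 (Y = 16297/((I*√9282)) = 16297*(-I*√9282/9282) = -16297*I*√9282/9282 ≈ -169.16*I)
Y + (-22768 - 1*(-10770)) = -16297*I*√9282/9282 + (-22768 - 1*(-10770)) = -16297*I*√9282/9282 + (-22768 + 10770) = -16297*I*√9282/9282 - 11998 = -11998 - 16297*I*√9282/9282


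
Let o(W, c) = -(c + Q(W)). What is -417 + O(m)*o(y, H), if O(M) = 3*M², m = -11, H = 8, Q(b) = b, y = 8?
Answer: -6225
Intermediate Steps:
o(W, c) = -W - c (o(W, c) = -(c + W) = -(W + c) = -W - c)
-417 + O(m)*o(y, H) = -417 + (3*(-11)²)*(-1*8 - 1*8) = -417 + (3*121)*(-8 - 8) = -417 + 363*(-16) = -417 - 5808 = -6225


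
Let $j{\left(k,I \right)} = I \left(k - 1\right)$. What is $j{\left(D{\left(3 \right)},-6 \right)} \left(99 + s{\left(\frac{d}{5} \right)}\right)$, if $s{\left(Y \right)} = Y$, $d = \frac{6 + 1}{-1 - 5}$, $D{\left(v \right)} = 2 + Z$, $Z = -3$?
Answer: $\frac{5926}{5} \approx 1185.2$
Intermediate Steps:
$D{\left(v \right)} = -1$ ($D{\left(v \right)} = 2 - 3 = -1$)
$d = - \frac{7}{6}$ ($d = \frac{7}{-6} = 7 \left(- \frac{1}{6}\right) = - \frac{7}{6} \approx -1.1667$)
$j{\left(k,I \right)} = I \left(-1 + k\right)$
$j{\left(D{\left(3 \right)},-6 \right)} \left(99 + s{\left(\frac{d}{5} \right)}\right) = - 6 \left(-1 - 1\right) \left(99 - \frac{7}{6 \cdot 5}\right) = \left(-6\right) \left(-2\right) \left(99 - \frac{7}{30}\right) = 12 \left(99 - \frac{7}{30}\right) = 12 \cdot \frac{2963}{30} = \frac{5926}{5}$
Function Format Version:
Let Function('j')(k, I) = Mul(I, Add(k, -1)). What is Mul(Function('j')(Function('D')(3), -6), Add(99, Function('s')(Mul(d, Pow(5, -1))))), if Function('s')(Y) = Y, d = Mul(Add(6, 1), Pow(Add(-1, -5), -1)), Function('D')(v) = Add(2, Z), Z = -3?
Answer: Rational(5926, 5) ≈ 1185.2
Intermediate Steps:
Function('D')(v) = -1 (Function('D')(v) = Add(2, -3) = -1)
d = Rational(-7, 6) (d = Mul(7, Pow(-6, -1)) = Mul(7, Rational(-1, 6)) = Rational(-7, 6) ≈ -1.1667)
Function('j')(k, I) = Mul(I, Add(-1, k))
Mul(Function('j')(Function('D')(3), -6), Add(99, Function('s')(Mul(d, Pow(5, -1))))) = Mul(Mul(-6, Add(-1, -1)), Add(99, Mul(Rational(-7, 6), Pow(5, -1)))) = Mul(Mul(-6, -2), Add(99, Mul(Rational(-7, 6), Rational(1, 5)))) = Mul(12, Add(99, Rational(-7, 30))) = Mul(12, Rational(2963, 30)) = Rational(5926, 5)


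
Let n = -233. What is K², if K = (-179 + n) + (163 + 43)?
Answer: 42436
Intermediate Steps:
K = -206 (K = (-179 - 233) + (163 + 43) = -412 + 206 = -206)
K² = (-206)² = 42436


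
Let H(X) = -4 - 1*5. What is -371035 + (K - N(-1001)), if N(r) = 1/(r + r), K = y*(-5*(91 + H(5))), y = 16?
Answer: -755945189/2002 ≈ -3.7760e+5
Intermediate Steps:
H(X) = -9 (H(X) = -4 - 5 = -9)
K = -6560 (K = 16*(-5*(91 - 9)) = 16*(-5*82) = 16*(-410) = -6560)
N(r) = 1/(2*r)
-371035 + (K - N(-1001)) = -371035 + (-6560 - 1/(2*(-1001))) = -371035 + (-6560 - (-1)/(2*1001)) = -371035 + (-6560 - 1*(-1/2002)) = -371035 + (-6560 + 1/2002) = -371035 - 13133119/2002 = -755945189/2002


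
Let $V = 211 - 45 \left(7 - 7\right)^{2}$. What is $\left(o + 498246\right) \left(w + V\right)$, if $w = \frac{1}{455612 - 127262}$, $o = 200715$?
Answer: $\frac{16141770618937}{109450} \approx 1.4748 \cdot 10^{8}$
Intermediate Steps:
$w = \frac{1}{328350} \approx 3.0455 \cdot 10^{-6}$
$V = 211$ ($V = 211 - 45 \cdot 0^{2} = 211 - 0 = 211 + 0 = 211$)
$\left(o + 498246\right) \left(w + V\right) = \left(200715 + 498246\right) \left(\frac{1}{328350} + 211\right) = 698961 \cdot \frac{69281851}{328350} = \frac{16141770618937}{109450}$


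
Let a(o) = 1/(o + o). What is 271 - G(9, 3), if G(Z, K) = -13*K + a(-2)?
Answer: 1241/4 ≈ 310.25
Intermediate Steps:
a(o) = 1/(2*o)
G(Z, K) = -¼ - 13*K (G(Z, K) = -13*K + (½)/(-2) = -13*K + (½)*(-½) = -13*K - ¼ = -¼ - 13*K)
271 - G(9, 3) = 271 - (-¼ - 13*3) = 271 - (-¼ - 39) = 271 - 1*(-157/4) = 271 + 157/4 = 1241/4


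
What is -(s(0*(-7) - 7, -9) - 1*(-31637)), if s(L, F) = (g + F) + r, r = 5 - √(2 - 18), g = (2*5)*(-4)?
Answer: -31593 + 4*I ≈ -31593.0 + 4.0*I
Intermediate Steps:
g = -40 (g = 10*(-4) = -40)
r = 5 - 4*I (r = 5 - √(-16) = 5 - 4*I ≈ 5.0 - 4.0*I)
s(L, F) = -35 + F - 4*I (s(L, F) = (-40 + F) + (5 - 4*I) = -35 + F - 4*I)
-(s(0*(-7) - 7, -9) - 1*(-31637)) = -((-35 - 9 - 4*I) - 1*(-31637)) = -((-44 - 4*I) + 31637) = -(31593 - 4*I) = -31593 + 4*I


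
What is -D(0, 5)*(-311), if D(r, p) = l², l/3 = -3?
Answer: 25191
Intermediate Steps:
l = -9 (l = 3*(-3) = -9)
D(r, p) = 81 (D(r, p) = (-9)² = 81)
-D(0, 5)*(-311) = -1*81*(-311) = -81*(-311) = 25191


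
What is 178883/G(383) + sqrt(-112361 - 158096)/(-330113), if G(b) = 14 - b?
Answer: -4363/9 - I*sqrt(270457)/330113 ≈ -484.78 - 0.0015754*I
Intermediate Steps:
178883/G(383) + sqrt(-112361 - 158096)/(-330113) = 178883/(14 - 1*383) + sqrt(-112361 - 158096)/(-330113) = 178883/(14 - 383) + sqrt(-270457)*(-1/330113) = 178883/(-369) + (I*sqrt(270457))*(-1/330113) = 178883*(-1/369) - I*sqrt(270457)/330113 = -4363/9 - I*sqrt(270457)/330113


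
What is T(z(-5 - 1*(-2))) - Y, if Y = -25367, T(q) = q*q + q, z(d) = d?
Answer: 25373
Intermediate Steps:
T(q) = q + q² (T(q) = q² + q = q + q²)
T(z(-5 - 1*(-2))) - Y = (-5 - 1*(-2))*(1 + (-5 - 1*(-2))) - 1*(-25367) = (-5 + 2)*(1 + (-5 + 2)) + 25367 = -3*(1 - 3) + 25367 = -3*(-2) + 25367 = 6 + 25367 = 25373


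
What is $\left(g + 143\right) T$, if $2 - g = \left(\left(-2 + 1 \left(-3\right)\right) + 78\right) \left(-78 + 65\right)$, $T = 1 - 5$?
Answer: $-4376$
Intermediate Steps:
$T = -4$
$g = 951$ ($g = 2 - \left(\left(-2 + 1 \left(-3\right)\right) + 78\right) \left(-78 + 65\right) = 2 - \left(\left(-2 - 3\right) + 78\right) \left(-13\right) = 2 - \left(-5 + 78\right) \left(-13\right) = 2 - 73 \left(-13\right) = 2 - -949 = 2 + 949 = 951$)
$\left(g + 143\right) T = \left(951 + 143\right) \left(-4\right) = 1094 \left(-4\right) = -4376$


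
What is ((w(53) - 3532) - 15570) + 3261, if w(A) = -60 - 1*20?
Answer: -15921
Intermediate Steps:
w(A) = -80 (w(A) = -60 - 20 = -80)
((w(53) - 3532) - 15570) + 3261 = ((-80 - 3532) - 15570) + 3261 = (-3612 - 15570) + 3261 = -19182 + 3261 = -15921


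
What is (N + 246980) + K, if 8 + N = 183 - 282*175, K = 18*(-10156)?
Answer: 14997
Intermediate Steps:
K = -182808
N = -49175 (N = -8 + (183 - 282*175) = -8 + (183 - 49350) = -8 - 49167 = -49175)
(N + 246980) + K = (-49175 + 246980) - 182808 = 197805 - 182808 = 14997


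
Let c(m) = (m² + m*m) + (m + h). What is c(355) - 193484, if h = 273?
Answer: 59194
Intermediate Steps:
c(m) = 273 + m + 2*m² (c(m) = (m² + m*m) + (m + 273) = (m² + m²) + (273 + m) = 2*m² + (273 + m) = 273 + m + 2*m²)
c(355) - 193484 = (273 + 355 + 2*355²) - 193484 = (273 + 355 + 2*126025) - 193484 = (273 + 355 + 252050) - 193484 = 252678 - 193484 = 59194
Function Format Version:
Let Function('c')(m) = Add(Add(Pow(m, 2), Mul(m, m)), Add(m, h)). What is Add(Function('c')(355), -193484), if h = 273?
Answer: 59194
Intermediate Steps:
Function('c')(m) = Add(273, m, Mul(2, Pow(m, 2))) (Function('c')(m) = Add(Add(Pow(m, 2), Mul(m, m)), Add(m, 273)) = Add(Add(Pow(m, 2), Pow(m, 2)), Add(273, m)) = Add(Mul(2, Pow(m, 2)), Add(273, m)) = Add(273, m, Mul(2, Pow(m, 2))))
Add(Function('c')(355), -193484) = Add(Add(273, 355, Mul(2, Pow(355, 2))), -193484) = Add(Add(273, 355, Mul(2, 126025)), -193484) = Add(Add(273, 355, 252050), -193484) = Add(252678, -193484) = 59194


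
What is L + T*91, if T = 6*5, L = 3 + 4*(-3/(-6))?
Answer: 2735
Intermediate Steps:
L = 5 (L = 3 + 4*(-3*(-⅙)) = 3 + 4*(½) = 3 + 2 = 5)
T = 30
L + T*91 = 5 + 30*91 = 5 + 2730 = 2735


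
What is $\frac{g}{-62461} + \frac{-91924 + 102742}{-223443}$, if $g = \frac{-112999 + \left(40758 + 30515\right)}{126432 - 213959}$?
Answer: $- \frac{597490792336}{12339073048379} \approx -0.048423$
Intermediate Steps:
$g = \frac{41726}{87527}$ ($g = \frac{-112999 + 71273}{-87527} = \left(-41726\right) \left(- \frac{1}{87527}\right) = \frac{41726}{87527} \approx 0.47672$)
$\frac{g}{-62461} + \frac{-91924 + 102742}{-223443} = \frac{41726}{87527 \left(-62461\right)} + \frac{-91924 + 102742}{-223443} = \frac{41726}{87527} \left(- \frac{1}{62461}\right) + 10818 \left(- \frac{1}{223443}\right) = - \frac{41726}{5467023947} - \frac{1202}{24827} = - \frac{597490792336}{12339073048379}$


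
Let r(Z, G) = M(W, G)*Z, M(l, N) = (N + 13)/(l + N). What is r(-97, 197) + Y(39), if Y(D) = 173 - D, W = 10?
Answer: 2456/69 ≈ 35.594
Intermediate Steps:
M(l, N) = (13 + N)/(N + l)
r(Z, G) = Z*(13 + G)/(10 + G) (r(Z, G) = ((13 + G)/(G + 10))*Z = ((13 + G)/(10 + G))*Z = Z*(13 + G)/(10 + G))
r(-97, 197) + Y(39) = -97*(13 + 197)/(10 + 197) + (173 - 1*39) = -97*210/207 + (173 - 39) = -97*1/207*210 + 134 = -6790/69 + 134 = 2456/69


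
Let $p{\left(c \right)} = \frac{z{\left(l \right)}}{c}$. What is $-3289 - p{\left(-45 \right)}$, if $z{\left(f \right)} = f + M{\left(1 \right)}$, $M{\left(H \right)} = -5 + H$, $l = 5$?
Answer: $- \frac{148004}{45} \approx -3289.0$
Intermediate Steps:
$z{\left(f \right)} = -4 + f$ ($z{\left(f \right)} = f + \left(-5 + 1\right) = f - 4 = -4 + f$)
$p{\left(c \right)} = \frac{1}{c}$ ($p{\left(c \right)} = \frac{-4 + 5}{c} = 1 \frac{1}{c} = \frac{1}{c}$)
$-3289 - p{\left(-45 \right)} = -3289 - \frac{1}{-45} = -3289 - - \frac{1}{45} = -3289 + \frac{1}{45} = - \frac{148004}{45}$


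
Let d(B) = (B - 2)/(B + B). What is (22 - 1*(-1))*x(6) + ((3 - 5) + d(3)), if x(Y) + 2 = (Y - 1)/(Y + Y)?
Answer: -153/4 ≈ -38.250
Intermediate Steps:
x(Y) = -2 + (-1 + Y)/(2*Y) (x(Y) = -2 + (Y - 1)/(Y + Y) = -2 + (-1 + Y)/((2*Y)) = -2 + (-1 + Y)*(1/(2*Y)) = -2 + (-1 + Y)/(2*Y))
d(B) = (-2 + B)/(2*B) (d(B) = (-2 + B)/((2*B)) = (-2 + B)*(1/(2*B)) = (-2 + B)/(2*B))
(22 - 1*(-1))*x(6) + ((3 - 5) + d(3)) = (22 - 1*(-1))*((½)*(-1 - 3*6)/6) + ((3 - 5) + (½)*(-2 + 3)/3) = (22 + 1)*((½)*(⅙)*(-1 - 18)) + (-2 + (½)*(⅓)*1) = 23*((½)*(⅙)*(-19)) + (-2 + ⅙) = 23*(-19/12) - 11/6 = -437/12 - 11/6 = -153/4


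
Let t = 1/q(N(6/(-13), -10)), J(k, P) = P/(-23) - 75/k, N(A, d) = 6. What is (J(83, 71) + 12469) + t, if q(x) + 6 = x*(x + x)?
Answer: 1570518307/125994 ≈ 12465.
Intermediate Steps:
q(x) = -6 + 2*x² (q(x) = -6 + x*(x + x) = -6 + x*(2*x) = -6 + 2*x²)
J(k, P) = -75/k - P/23 (J(k, P) = P*(-1/23) - 75/k = -P/23 - 75/k = -75/k - P/23)
t = 1/66 (t = 1/(-6 + 2*6²) = 1/(-6 + 2*36) = 1/(-6 + 72) = 1/66 ≈ 0.015152)
(J(83, 71) + 12469) + t = ((-75/83 - 1/23*71) + 12469) + 1/66 = ((-75*1/83 - 71/23) + 12469) + 1/66 = ((-75/83 - 71/23) + 12469) + 1/66 = (-7618/1909 + 12469) + 1/66 = 23795703/1909 + 1/66 = 1570518307/125994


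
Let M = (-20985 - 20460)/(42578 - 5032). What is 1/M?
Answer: -37546/41445 ≈ -0.90592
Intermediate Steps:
M = -41445/37546 ≈ -1.1038
1/M = 1/(-41445/37546) = -37546/41445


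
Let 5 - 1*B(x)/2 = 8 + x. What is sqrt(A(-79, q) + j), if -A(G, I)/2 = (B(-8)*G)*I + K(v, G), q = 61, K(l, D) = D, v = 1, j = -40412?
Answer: sqrt(56126) ≈ 236.91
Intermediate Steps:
B(x) = -6 - 2*x (B(x) = 10 - 2*(8 + x) = 10 + (-16 - 2*x) = -6 - 2*x)
A(G, I) = -2*G - 20*G*I (A(G, I) = -2*(((-6 - 2*(-8))*G)*I + G) = -2*(((-6 + 16)*G)*I + G) = -2*((10*G)*I + G) = -2*(10*G*I + G) = -2*(G + 10*G*I) = -2*G - 20*G*I)
sqrt(A(-79, q) + j) = sqrt(2*(-79)*(-1 - 10*61) - 40412) = sqrt(2*(-79)*(-1 - 610) - 40412) = sqrt(2*(-79)*(-611) - 40412) = sqrt(96538 - 40412) = sqrt(56126)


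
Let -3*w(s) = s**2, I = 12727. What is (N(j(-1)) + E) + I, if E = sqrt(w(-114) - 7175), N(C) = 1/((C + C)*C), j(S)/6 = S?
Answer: 916345/72 + I*sqrt(11507) ≈ 12727.0 + 107.27*I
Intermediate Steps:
j(S) = 6*S
w(s) = -s**2/3
N(C) = 1/(2*C**2) (N(C) = 1/(((2*C))*C) = (1/(2*C))/C = 1/(2*C**2))
E = I*sqrt(11507) (E = sqrt(-1/3*(-114)**2 - 7175) = sqrt(-1/3*12996 - 7175) = sqrt(-4332 - 7175) = sqrt(-11507) = I*sqrt(11507) ≈ 107.27*I)
(N(j(-1)) + E) + I = (1/(2*(6*(-1))**2) + I*sqrt(11507)) + 12727 = ((1/2)/(-6)**2 + I*sqrt(11507)) + 12727 = ((1/2)*(1/36) + I*sqrt(11507)) + 12727 = (1/72 + I*sqrt(11507)) + 12727 = 916345/72 + I*sqrt(11507)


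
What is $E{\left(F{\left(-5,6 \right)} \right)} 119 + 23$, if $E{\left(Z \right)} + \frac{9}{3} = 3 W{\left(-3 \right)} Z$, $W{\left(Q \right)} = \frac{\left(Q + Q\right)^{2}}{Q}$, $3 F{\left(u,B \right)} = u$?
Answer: $6806$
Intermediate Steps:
$F{\left(u,B \right)} = \frac{u}{3}$
$W{\left(Q \right)} = 4 Q$ ($W{\left(Q \right)} = \frac{\left(2 Q\right)^{2}}{Q} = \frac{4 Q^{2}}{Q} = 4 Q$)
$E{\left(Z \right)} = -3 - 36 Z$ ($E{\left(Z \right)} = -3 + 3 \cdot 4 \left(-3\right) Z = -3 + 3 \left(-12\right) Z = -3 - 36 Z$)
$E{\left(F{\left(-5,6 \right)} \right)} 119 + 23 = \left(-3 - 36 \cdot \frac{1}{3} \left(-5\right)\right) 119 + 23 = \left(-3 - -60\right) 119 + 23 = \left(-3 + 60\right) 119 + 23 = 57 \cdot 119 + 23 = 6783 + 23 = 6806$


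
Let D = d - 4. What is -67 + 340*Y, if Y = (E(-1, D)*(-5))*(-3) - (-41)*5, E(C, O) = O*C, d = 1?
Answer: 84933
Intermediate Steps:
D = -3 (D = 1 - 4 = -3)
E(C, O) = C*O
Y = 250 (Y = (-1*(-3)*(-5))*(-3) - (-41)*5 = (3*(-5))*(-3) - 1*(-205) = -15*(-3) + 205 = 45 + 205 = 250)
-67 + 340*Y = -67 + 340*250 = -67 + 85000 = 84933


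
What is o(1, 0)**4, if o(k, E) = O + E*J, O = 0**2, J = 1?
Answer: 0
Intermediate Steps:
O = 0
o(k, E) = E (o(k, E) = 0 + E*1 = 0 + E = E)
o(1, 0)**4 = 0**4 = 0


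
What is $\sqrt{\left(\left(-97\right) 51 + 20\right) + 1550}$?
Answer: $i \sqrt{3377} \approx 58.112 i$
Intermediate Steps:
$\sqrt{\left(\left(-97\right) 51 + 20\right) + 1550} = \sqrt{\left(-4947 + 20\right) + 1550} = \sqrt{-4927 + 1550} = \sqrt{-3377} = i \sqrt{3377}$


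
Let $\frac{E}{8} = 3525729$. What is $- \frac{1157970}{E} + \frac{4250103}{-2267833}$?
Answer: $- \frac{20417295629951}{10661019433676} \approx -1.9151$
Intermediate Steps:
$E = 28205832$ ($E = 8 \cdot 3525729 = 28205832$)
$- \frac{1157970}{E} + \frac{4250103}{-2267833} = - \frac{1157970}{28205832} + \frac{4250103}{-2267833} = \left(-1157970\right) \frac{1}{28205832} + 4250103 \left(- \frac{1}{2267833}\right) = - \frac{192995}{4700972} - \frac{4250103}{2267833} = - \frac{20417295629951}{10661019433676}$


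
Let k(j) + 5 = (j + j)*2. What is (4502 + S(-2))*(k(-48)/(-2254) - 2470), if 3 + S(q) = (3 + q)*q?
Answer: -25035621951/2254 ≈ -1.1107e+7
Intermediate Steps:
k(j) = -5 + 4*j (k(j) = -5 + (j + j)*2 = -5 + (2*j)*2 = -5 + 4*j)
S(q) = -3 + q*(3 + q) (S(q) = -3 + (3 + q)*q = -3 + q*(3 + q))
(4502 + S(-2))*(k(-48)/(-2254) - 2470) = (4502 + (-3 + (-2)² + 3*(-2)))*((-5 + 4*(-48))/(-2254) - 2470) = (4502 + (-3 + 4 - 6))*((-5 - 192)*(-1/2254) - 2470) = (4502 - 5)*(-197*(-1/2254) - 2470) = 4497*(197/2254 - 2470) = 4497*(-5567183/2254) = -25035621951/2254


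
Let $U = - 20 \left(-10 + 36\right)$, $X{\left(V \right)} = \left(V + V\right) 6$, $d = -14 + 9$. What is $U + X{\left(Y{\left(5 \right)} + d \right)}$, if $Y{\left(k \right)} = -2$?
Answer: $-604$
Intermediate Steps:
$d = -5$
$X{\left(V \right)} = 12 V$ ($X{\left(V \right)} = 2 V 6 = 12 V$)
$U = -520$ ($U = \left(-20\right) 26 = -520$)
$U + X{\left(Y{\left(5 \right)} + d \right)} = -520 + 12 \left(-2 - 5\right) = -520 + 12 \left(-7\right) = -520 - 84 = -604$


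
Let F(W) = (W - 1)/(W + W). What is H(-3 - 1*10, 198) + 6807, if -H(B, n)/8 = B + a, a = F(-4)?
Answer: 6906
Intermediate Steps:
F(W) = (-1 + W)/(2*W) (F(W) = (-1 + W)/((2*W)) = (-1 + W)*(1/(2*W)) = (-1 + W)/(2*W))
a = 5/8 (a = (½)*(-1 - 4)/(-4) = (½)*(-¼)*(-5) = 5/8 ≈ 0.62500)
H(B, n) = -5 - 8*B (H(B, n) = -8*(B + 5/8) = -8*(5/8 + B) = -5 - 8*B)
H(-3 - 1*10, 198) + 6807 = (-5 - 8*(-3 - 1*10)) + 6807 = (-5 - 8*(-3 - 10)) + 6807 = (-5 - 8*(-13)) + 6807 = (-5 + 104) + 6807 = 99 + 6807 = 6906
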